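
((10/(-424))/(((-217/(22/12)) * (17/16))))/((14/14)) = 110/586551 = 0.00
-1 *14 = -14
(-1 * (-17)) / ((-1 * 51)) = -1 / 3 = -0.33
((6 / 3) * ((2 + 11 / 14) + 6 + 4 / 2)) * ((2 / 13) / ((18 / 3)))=151 / 273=0.55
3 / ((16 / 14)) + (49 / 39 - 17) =-4093 / 312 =-13.12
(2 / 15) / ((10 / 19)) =0.25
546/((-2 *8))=-273/8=-34.12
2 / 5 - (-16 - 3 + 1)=92 / 5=18.40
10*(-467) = -4670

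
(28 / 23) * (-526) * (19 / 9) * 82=-110851.32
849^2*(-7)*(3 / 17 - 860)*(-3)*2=-442509825114 / 17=-26029989712.59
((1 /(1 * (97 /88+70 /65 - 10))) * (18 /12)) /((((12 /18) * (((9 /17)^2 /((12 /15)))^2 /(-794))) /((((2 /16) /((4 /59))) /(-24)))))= -279752670769 /1956708900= -142.97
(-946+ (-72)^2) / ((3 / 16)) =67808 / 3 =22602.67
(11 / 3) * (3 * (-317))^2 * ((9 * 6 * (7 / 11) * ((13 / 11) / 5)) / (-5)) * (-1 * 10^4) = 592563535200 / 11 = 53869412290.91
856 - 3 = 853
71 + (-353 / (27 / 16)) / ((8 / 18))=-1199 / 3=-399.67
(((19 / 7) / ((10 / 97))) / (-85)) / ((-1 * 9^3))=1843 / 4337550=0.00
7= 7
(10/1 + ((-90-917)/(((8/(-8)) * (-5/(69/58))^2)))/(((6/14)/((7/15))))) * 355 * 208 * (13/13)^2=111895094324/21025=5322002.11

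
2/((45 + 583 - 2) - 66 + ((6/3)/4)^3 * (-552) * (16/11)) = 11/2528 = 0.00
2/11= 0.18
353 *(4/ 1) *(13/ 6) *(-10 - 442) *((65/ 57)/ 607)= -269649640/ 103797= -2597.86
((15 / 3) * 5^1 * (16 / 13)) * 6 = 2400 / 13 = 184.62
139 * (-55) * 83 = -634535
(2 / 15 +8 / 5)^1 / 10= 13 / 75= 0.17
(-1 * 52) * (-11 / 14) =286 / 7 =40.86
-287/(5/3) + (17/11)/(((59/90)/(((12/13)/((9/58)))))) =-6672657/42185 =-158.18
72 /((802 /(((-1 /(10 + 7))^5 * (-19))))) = 684 /569362657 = 0.00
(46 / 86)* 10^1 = 230 / 43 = 5.35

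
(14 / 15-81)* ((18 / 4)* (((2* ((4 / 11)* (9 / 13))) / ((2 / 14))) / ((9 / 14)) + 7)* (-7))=9003897 / 286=31482.16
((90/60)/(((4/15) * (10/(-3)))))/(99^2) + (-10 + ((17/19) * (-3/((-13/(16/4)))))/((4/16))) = -9606679/1434576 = -6.70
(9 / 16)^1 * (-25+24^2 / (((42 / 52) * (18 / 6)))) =119.65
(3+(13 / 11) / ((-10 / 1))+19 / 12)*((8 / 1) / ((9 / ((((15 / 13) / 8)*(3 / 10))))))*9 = 8841 / 5720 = 1.55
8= 8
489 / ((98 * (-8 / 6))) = -3.74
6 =6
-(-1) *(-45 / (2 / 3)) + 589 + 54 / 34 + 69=592.09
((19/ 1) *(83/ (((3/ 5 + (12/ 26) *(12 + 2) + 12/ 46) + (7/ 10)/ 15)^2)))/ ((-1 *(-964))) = 793042745625/ 26324968155169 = 0.03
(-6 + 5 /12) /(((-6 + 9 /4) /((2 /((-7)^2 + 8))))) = 134 /2565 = 0.05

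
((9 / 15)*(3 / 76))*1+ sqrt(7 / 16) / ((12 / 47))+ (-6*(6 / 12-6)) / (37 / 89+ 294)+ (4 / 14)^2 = 106071023 / 487899860+ 47*sqrt(7) / 48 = 2.81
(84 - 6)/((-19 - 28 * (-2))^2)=78/1369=0.06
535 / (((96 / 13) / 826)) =2872415 / 48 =59841.98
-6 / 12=-1 / 2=-0.50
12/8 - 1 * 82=-161/2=-80.50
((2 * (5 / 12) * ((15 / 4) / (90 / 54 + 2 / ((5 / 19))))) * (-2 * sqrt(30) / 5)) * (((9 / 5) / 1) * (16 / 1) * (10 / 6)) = -900 * sqrt(30) / 139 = -35.46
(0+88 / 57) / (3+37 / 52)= 4576 / 11001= 0.42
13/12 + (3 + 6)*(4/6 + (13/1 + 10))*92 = 235165/12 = 19597.08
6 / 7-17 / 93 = 439 / 651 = 0.67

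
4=4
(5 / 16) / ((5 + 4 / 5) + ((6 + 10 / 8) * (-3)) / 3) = -25 / 116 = -0.22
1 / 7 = 0.14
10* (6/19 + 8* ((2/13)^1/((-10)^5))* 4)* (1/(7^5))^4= 69632/1759704444241978950625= 0.00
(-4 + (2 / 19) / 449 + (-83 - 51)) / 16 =-294319 / 34124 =-8.62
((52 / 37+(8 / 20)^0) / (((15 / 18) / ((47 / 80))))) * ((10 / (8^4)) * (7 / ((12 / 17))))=497777 / 12124160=0.04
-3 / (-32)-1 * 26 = -829 / 32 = -25.91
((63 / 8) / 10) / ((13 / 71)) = 4473 / 1040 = 4.30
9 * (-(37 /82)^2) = -12321 /6724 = -1.83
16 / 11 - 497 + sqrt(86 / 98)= -5451 / 11 + sqrt(43) / 7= -494.61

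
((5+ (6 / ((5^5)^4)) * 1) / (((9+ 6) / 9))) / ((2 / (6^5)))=5561828613281319984 / 476837158203125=11664.00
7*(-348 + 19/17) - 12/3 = -41347/17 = -2432.18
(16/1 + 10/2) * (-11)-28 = -259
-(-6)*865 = 5190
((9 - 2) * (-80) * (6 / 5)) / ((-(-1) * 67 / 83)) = -55776 / 67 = -832.48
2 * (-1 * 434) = -868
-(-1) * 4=4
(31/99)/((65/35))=217/1287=0.17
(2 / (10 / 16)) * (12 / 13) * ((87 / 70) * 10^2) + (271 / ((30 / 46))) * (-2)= -633286 / 1365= -463.95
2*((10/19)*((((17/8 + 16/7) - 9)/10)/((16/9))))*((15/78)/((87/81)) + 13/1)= -1209699/337792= -3.58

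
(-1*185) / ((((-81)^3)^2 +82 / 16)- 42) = -1480 / 2259436291553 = -0.00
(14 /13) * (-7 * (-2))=196 /13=15.08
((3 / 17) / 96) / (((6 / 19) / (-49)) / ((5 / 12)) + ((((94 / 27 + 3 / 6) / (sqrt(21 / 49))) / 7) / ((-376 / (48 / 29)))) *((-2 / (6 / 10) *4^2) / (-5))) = -0.03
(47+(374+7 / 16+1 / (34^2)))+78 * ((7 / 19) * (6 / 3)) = 42075297 / 87856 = 478.91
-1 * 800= -800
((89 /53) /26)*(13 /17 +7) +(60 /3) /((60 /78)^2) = 2008867 /58565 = 34.30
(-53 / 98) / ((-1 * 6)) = 53 / 588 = 0.09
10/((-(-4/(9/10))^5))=59049/10240000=0.01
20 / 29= 0.69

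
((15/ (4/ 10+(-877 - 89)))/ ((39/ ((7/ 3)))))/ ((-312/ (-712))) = -15575/ 7343388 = -0.00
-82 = -82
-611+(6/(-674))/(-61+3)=-11942603/19546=-611.00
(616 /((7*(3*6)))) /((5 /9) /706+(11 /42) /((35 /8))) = 7610680 /94417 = 80.61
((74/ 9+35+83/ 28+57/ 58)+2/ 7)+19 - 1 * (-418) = 484.45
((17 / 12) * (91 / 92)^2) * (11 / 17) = 91091 / 101568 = 0.90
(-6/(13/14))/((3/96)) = -2688/13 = -206.77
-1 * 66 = -66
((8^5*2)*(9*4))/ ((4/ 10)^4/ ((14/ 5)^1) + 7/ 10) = 4128768000/ 1241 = 3326968.57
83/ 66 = 1.26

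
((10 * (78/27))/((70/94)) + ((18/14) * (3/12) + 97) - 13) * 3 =31025/84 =369.35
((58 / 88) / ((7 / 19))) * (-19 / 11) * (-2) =10469 / 1694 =6.18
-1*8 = -8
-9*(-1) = 9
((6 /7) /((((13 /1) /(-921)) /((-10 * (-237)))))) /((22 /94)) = -615541140 /1001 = -614926.21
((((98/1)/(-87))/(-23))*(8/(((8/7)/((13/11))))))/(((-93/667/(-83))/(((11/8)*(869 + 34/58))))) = 518505897/1798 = 288379.25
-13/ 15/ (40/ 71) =-1.54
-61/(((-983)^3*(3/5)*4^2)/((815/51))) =248575/2325262388976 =0.00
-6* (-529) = 3174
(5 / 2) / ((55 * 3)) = 1 / 66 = 0.02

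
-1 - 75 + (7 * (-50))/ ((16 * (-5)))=-573/ 8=-71.62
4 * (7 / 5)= 28 / 5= 5.60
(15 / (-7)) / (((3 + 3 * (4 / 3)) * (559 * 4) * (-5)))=3 / 109564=0.00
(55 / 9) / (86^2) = 0.00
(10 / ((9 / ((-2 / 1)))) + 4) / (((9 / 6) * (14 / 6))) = 32 / 63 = 0.51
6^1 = 6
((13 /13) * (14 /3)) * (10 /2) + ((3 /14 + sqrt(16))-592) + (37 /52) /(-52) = -32052641 /56784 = -564.47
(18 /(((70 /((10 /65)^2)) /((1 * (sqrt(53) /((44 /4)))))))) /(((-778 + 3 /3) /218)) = -2616 * sqrt(53) /16851835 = -0.00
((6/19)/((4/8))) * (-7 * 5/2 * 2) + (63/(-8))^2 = 48531/1216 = 39.91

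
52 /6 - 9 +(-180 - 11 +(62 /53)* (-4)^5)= -220886 /159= -1389.22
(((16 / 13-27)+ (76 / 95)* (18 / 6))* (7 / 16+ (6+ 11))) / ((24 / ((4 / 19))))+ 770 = 30289133 / 39520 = 766.43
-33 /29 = -1.14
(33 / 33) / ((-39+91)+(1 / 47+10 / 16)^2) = 141376 / 7410601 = 0.02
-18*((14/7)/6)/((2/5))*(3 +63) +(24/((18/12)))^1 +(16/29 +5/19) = -536225/551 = -973.19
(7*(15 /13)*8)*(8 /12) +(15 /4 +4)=2643 /52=50.83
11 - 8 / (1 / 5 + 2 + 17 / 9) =208 / 23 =9.04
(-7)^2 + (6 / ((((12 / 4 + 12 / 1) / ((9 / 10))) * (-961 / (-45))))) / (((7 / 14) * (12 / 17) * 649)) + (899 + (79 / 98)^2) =28411633818803 / 29949545780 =948.65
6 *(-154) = -924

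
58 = 58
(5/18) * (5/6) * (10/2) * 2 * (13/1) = 1625/54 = 30.09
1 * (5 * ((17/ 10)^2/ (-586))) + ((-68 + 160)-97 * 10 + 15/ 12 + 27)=-9959359/ 11720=-849.77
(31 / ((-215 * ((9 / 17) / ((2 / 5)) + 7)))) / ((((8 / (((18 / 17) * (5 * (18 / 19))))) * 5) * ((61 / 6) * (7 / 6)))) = -90396 / 493635485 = -0.00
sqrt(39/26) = sqrt(6)/2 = 1.22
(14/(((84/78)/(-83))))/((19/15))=-16185/19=-851.84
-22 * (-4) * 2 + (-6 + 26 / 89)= 15156 / 89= 170.29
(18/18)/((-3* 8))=-0.04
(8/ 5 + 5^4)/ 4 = 156.65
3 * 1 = 3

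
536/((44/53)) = 7102/11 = 645.64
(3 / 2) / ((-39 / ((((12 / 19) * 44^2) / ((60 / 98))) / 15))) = -94864 / 18525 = -5.12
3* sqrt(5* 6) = 3* sqrt(30) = 16.43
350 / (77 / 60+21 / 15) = 3000 / 23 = 130.43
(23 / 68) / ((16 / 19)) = 437 / 1088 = 0.40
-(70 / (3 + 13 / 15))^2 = -275625 / 841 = -327.73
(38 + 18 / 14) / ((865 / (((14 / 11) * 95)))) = 950 / 173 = 5.49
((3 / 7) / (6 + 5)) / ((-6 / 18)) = -9 / 77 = -0.12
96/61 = 1.57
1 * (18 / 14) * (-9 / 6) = -27 / 14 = -1.93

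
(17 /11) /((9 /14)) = 238 /99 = 2.40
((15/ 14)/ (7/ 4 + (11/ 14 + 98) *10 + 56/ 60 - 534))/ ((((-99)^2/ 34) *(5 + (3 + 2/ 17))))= 14450/ 14408061327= 0.00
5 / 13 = 0.38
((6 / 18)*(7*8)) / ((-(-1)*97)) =56 / 291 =0.19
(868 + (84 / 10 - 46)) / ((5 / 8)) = 33216 / 25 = 1328.64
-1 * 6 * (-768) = 4608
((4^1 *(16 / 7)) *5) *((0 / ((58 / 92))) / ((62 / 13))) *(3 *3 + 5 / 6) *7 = 0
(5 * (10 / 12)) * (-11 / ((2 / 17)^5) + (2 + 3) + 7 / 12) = -1171368625 / 576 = -2033626.09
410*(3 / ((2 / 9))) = 5535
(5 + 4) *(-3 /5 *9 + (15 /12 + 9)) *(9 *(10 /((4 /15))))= 117855 /8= 14731.88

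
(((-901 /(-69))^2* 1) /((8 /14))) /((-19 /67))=-1052.23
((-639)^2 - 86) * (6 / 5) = 489882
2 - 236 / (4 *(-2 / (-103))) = -6073 / 2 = -3036.50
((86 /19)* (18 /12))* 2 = 258 /19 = 13.58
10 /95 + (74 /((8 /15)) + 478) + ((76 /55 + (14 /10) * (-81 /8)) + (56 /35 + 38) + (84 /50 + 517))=48585899 /41800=1162.34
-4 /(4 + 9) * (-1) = 4 /13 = 0.31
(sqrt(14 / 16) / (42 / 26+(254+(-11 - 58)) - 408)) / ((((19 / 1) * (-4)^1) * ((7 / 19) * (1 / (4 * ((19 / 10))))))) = 247 * sqrt(14) / 805840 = 0.00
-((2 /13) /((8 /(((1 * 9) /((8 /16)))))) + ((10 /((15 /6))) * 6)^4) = -8626185 /26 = -331776.35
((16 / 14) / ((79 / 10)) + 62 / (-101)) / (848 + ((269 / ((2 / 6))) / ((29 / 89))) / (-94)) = -71437556 / 125100945725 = -0.00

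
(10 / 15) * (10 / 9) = 20 / 27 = 0.74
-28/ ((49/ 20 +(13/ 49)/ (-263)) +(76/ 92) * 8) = -165984560/ 53694149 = -3.09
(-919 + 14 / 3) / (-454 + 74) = 2743 / 1140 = 2.41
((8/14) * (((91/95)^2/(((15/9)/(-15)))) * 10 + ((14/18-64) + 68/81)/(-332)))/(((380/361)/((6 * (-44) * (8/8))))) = 11808.05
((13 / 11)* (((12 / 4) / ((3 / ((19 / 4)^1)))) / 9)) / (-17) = -247 / 6732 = -0.04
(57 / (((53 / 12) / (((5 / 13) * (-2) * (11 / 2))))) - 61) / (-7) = 79649 / 4823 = 16.51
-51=-51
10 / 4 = 5 / 2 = 2.50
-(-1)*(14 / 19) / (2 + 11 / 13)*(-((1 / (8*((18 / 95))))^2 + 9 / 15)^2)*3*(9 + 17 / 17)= -1048353932899 / 125948805120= -8.32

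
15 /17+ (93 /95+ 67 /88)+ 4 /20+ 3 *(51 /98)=30528873 /6963880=4.38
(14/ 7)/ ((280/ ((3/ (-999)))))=-1/ 46620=-0.00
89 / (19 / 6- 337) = -534 / 2003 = -0.27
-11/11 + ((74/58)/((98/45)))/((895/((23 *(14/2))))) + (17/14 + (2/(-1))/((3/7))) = -473870/109011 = -4.35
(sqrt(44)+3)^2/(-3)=-53/3 - 4* sqrt(11)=-30.93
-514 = -514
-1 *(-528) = 528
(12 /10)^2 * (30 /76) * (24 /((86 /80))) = 10368 /817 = 12.69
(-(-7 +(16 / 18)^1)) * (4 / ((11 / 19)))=380 / 9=42.22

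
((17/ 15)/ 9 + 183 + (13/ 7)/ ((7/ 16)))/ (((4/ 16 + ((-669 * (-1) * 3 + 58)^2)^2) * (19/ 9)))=4957832/ 1015736725555926465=0.00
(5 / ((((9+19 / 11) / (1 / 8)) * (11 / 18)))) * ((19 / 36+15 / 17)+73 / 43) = 408925 / 1380128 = 0.30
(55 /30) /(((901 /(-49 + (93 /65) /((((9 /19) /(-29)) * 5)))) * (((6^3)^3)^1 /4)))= -89177 /1659938248800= -0.00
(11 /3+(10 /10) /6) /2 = 23 /12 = 1.92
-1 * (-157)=157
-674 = -674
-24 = -24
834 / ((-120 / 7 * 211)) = -973 / 4220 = -0.23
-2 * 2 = -4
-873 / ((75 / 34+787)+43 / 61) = -1810602 / 1638275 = -1.11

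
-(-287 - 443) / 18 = 365 / 9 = 40.56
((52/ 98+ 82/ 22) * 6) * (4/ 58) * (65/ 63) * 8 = 1591200/ 109417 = 14.54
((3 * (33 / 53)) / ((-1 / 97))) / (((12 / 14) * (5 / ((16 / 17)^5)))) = -11747721216 / 376262105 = -31.22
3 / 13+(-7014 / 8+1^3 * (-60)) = -48699 / 52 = -936.52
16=16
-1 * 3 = -3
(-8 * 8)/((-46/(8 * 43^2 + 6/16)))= 473356/23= 20580.70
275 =275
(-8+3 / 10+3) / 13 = -47 / 130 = -0.36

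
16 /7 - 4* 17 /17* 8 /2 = -96 /7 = -13.71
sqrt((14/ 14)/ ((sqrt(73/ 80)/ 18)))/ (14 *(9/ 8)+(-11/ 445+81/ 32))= 85440 *sqrt(2) *5^(1/ 4) *73^(3/ 4)/ 18978029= 0.24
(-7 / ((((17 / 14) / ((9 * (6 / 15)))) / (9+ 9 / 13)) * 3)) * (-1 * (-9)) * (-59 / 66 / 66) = 1092798 / 133705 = 8.17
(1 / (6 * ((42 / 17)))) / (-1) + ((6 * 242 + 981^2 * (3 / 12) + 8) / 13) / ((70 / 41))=27481843 / 2520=10905.49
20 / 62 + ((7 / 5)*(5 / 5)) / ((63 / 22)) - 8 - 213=-307163 / 1395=-220.19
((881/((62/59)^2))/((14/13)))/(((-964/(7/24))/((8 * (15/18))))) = -199339465/133402176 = -1.49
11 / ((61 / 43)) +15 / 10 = 1129 / 122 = 9.25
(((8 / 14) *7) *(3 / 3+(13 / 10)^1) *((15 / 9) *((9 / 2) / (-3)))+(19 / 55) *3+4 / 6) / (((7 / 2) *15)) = -1004 / 2475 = -0.41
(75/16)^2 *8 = 5625/32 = 175.78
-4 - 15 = -19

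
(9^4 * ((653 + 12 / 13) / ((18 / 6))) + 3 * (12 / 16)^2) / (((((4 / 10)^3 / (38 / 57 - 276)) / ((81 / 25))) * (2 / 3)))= -49755875126895 / 1664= -29901367263.76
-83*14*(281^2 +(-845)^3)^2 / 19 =-22257639320111381323.79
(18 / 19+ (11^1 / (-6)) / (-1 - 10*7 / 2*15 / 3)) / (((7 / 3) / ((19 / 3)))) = 1747 / 672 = 2.60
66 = 66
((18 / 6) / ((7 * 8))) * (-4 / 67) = -3 / 938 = -0.00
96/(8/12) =144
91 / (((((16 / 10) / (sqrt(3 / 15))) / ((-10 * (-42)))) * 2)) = 9555 * sqrt(5) / 4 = 5341.41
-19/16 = -1.19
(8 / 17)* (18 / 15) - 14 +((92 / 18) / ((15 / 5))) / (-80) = -247063 / 18360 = -13.46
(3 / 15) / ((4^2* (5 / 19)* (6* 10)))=19 / 24000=0.00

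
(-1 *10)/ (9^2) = -10/ 81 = -0.12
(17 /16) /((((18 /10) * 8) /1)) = 85 /1152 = 0.07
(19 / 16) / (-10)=-19 / 160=-0.12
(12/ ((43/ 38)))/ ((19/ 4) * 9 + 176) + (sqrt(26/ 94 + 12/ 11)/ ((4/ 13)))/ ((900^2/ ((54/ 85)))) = 0.05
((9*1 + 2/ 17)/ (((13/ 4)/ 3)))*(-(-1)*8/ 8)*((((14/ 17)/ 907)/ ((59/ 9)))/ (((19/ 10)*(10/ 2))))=468720/ 3819918479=0.00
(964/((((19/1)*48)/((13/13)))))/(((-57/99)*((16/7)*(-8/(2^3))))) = 18557/23104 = 0.80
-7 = -7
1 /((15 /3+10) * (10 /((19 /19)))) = 1 /150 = 0.01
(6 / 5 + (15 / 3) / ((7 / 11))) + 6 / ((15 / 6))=401 / 35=11.46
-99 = -99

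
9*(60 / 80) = 27 / 4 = 6.75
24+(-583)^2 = 339913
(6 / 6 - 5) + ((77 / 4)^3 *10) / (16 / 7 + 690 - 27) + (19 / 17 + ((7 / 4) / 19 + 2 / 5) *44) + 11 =136.99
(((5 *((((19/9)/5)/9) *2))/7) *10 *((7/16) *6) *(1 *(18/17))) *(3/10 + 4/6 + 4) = 2831/306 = 9.25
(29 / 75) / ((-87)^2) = 1 / 19575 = 0.00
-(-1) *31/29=1.07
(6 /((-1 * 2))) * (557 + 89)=-1938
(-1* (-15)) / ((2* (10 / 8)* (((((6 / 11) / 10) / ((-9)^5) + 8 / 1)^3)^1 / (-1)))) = -7612252689388272750 / 649578671147338578359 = -0.01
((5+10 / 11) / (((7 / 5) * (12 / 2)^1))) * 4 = 650 / 231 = 2.81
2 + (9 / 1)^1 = 11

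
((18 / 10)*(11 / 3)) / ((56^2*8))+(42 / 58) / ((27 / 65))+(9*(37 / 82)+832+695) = 2057534782573 / 1342333440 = 1532.80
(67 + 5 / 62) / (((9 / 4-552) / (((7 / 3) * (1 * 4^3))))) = -3726464 / 204507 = -18.22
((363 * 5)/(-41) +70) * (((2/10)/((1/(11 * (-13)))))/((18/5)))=-150865/738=-204.42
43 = 43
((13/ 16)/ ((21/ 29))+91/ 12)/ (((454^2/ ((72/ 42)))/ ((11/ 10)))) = 6435/ 80797472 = 0.00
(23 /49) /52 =23 /2548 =0.01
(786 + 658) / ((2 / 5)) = 3610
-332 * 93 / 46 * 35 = -23492.61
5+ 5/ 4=25/ 4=6.25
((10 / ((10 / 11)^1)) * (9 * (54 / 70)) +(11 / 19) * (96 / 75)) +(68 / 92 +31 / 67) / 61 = 24107920299 / 312553325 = 77.13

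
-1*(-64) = 64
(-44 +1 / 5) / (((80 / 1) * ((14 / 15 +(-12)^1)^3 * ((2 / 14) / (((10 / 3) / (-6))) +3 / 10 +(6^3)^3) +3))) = 344925 / 8605028075080688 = 0.00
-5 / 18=-0.28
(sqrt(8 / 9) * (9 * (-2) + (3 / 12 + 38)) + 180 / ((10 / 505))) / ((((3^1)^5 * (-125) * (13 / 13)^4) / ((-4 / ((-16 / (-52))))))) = 13 * sqrt(2) / 2250 + 2626 / 675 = 3.90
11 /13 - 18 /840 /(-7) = 10819 /12740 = 0.85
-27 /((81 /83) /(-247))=20501 /3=6833.67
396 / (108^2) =11 / 324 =0.03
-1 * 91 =-91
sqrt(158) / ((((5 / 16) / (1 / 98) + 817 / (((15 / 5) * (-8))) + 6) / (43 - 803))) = -9120 * sqrt(158) / 31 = -3697.96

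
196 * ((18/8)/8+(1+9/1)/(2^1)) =8281/8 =1035.12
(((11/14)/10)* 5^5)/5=1375/28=49.11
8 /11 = 0.73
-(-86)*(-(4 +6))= -860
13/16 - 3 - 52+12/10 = -4239/80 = -52.99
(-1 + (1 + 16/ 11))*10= 14.55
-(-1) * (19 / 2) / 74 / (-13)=-19 / 1924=-0.01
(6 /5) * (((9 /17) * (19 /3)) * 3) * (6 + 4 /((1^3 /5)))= 26676 /85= 313.84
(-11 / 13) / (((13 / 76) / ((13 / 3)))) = -836 / 39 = -21.44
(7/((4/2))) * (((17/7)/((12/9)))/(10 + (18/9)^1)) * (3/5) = 51/160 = 0.32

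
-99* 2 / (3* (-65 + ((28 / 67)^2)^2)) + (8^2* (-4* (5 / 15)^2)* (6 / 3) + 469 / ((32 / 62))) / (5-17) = -158287974659923 / 2262311785152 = -69.97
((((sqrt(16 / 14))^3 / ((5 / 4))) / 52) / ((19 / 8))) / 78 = 64 * sqrt(14) / 2360085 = 0.00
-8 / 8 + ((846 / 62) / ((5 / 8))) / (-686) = -54857 / 53165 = -1.03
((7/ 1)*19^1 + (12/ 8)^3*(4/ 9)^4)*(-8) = -258808/ 243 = -1065.05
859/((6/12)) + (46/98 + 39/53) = 4464776/2597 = 1719.21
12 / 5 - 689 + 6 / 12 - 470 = -11561 / 10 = -1156.10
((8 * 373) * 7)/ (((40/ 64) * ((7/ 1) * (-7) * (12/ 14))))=-11936/ 15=-795.73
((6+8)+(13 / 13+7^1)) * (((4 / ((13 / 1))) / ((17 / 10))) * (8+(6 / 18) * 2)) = 1760 / 51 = 34.51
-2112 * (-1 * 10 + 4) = 12672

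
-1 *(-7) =7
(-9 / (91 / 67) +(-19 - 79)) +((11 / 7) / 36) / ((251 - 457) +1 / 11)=-776343913 / 7420140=-104.63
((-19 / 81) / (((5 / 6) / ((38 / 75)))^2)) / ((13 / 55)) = -1207184 / 3290625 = -0.37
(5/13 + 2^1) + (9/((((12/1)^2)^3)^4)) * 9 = 30424719300063162569588749/12758753254865197206601728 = 2.38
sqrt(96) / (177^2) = 4 * sqrt(6) / 31329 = 0.00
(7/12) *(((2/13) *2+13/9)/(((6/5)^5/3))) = 4484375/3639168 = 1.23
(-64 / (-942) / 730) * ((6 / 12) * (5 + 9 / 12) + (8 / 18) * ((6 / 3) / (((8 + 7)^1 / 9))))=818 / 2578725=0.00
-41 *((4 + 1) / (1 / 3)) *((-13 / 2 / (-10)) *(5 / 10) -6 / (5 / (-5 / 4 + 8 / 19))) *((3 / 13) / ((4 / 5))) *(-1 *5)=9252675 / 7904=1170.63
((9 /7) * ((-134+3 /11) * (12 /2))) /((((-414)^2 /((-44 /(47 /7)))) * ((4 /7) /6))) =10297 /24863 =0.41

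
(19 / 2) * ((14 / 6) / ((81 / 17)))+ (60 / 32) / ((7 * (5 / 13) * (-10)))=4.58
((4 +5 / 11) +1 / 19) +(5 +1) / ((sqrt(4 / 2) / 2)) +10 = 22.99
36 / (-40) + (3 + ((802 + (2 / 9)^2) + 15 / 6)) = 806.65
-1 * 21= -21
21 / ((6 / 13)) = 91 / 2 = 45.50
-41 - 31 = -72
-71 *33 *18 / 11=-3834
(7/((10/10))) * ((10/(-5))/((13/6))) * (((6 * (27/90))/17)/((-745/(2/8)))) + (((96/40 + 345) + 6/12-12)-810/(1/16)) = -20784949067/1646450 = -12624.10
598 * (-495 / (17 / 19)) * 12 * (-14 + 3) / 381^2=82488120 / 274193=300.84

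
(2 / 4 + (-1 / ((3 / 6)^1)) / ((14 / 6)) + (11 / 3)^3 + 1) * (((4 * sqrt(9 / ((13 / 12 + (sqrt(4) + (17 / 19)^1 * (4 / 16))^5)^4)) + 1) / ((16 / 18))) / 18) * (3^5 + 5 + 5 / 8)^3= 830665548827143119257224014991917 / 17249606598916737734557696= 48155622.80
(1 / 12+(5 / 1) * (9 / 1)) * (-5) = -2705 / 12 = -225.42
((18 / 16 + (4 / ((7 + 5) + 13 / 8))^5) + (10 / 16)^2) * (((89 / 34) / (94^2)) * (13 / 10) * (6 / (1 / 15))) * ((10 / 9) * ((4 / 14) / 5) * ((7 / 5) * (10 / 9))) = 0.01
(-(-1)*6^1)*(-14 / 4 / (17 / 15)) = -315 / 17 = -18.53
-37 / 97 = -0.38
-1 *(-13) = 13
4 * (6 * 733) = 17592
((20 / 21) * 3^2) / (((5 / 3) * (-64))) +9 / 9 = 103 / 112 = 0.92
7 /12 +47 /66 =57 /44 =1.30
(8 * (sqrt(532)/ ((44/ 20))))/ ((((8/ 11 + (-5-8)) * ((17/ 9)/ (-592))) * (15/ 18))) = 18944 * sqrt(133)/ 85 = 2570.27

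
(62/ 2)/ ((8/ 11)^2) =3751/ 64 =58.61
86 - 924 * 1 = -838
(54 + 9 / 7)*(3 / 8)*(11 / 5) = 12771 / 280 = 45.61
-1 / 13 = -0.08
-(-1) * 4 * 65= 260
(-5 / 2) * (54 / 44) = -135 / 44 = -3.07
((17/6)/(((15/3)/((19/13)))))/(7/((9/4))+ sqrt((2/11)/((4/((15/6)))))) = 596904/2215915 -8721 * sqrt(55)/2215915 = 0.24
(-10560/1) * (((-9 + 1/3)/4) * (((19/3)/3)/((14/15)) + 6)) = 3969680/21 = 189032.38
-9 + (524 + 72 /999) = 57173 /111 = 515.07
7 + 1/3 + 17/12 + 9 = 71/4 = 17.75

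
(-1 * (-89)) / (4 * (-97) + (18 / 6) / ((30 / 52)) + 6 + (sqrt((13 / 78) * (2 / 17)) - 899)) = -144771405 / 2075273666 - 2225 * sqrt(51) / 2075273666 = -0.07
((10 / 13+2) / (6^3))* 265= 265 / 78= 3.40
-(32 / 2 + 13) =-29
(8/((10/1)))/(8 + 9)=4/85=0.05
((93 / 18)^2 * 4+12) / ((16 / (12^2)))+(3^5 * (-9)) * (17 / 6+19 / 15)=-78977 / 10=-7897.70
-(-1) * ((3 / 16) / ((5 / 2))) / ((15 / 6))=3 / 100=0.03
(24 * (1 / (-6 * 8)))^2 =1 / 4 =0.25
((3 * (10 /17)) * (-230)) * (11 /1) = -75900 /17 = -4464.71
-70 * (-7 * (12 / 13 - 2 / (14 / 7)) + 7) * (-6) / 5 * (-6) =-49392 / 13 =-3799.38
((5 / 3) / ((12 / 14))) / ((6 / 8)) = 70 / 27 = 2.59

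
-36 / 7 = -5.14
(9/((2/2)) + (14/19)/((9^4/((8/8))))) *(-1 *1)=-9.00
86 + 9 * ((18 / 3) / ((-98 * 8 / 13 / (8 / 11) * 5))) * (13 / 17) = 85.90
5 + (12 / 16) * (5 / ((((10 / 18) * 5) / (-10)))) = -8.50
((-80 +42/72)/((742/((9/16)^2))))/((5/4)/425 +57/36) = -6561405/307342336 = -0.02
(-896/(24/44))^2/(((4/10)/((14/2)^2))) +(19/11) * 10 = 32724287150/99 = 330548355.05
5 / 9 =0.56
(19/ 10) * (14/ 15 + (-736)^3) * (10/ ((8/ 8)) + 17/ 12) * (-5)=7783391459539/ 180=43241063664.11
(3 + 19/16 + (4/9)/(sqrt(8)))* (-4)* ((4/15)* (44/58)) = -1474/435 - 352* sqrt(2)/3915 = -3.52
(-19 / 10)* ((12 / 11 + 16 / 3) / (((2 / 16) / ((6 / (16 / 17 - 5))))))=547808 / 3795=144.35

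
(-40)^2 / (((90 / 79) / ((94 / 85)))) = 237632 / 153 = 1553.15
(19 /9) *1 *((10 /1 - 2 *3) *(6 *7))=1064 /3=354.67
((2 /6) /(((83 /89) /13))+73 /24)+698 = 705.69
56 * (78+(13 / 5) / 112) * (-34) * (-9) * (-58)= -387731682 / 5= -77546336.40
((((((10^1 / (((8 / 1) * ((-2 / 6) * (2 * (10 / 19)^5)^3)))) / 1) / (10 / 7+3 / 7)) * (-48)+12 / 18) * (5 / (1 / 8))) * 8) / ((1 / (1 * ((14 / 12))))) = 20084703860524358149577 / 292500000000000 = 68665654.22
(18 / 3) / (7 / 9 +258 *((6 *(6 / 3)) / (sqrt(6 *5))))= -1890 / 129400171 +250776 *sqrt(30) / 129400171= 0.01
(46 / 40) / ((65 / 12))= 69 / 325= 0.21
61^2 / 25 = 148.84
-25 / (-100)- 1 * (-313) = 1253 / 4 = 313.25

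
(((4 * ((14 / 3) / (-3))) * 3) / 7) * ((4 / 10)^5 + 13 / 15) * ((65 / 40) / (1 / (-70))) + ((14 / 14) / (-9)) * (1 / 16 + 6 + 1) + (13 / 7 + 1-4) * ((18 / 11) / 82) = 8371969171 / 31570000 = 265.19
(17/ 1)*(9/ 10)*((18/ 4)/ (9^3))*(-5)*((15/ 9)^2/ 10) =-85/ 648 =-0.13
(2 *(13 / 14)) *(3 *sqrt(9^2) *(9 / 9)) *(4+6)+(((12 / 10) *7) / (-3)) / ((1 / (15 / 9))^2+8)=733100 / 1463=501.09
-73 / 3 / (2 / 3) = -73 / 2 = -36.50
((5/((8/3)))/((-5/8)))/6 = -1/2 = -0.50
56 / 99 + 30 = 3026 / 99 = 30.57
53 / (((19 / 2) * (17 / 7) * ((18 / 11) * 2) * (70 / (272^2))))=634304 / 855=741.88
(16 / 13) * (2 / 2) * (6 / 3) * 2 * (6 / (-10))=-192 / 65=-2.95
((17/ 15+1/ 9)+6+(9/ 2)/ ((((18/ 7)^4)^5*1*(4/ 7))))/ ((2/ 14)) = 2873232122839559602822702421/ 56658827628427014108610560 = 50.71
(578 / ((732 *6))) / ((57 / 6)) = 289 / 20862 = 0.01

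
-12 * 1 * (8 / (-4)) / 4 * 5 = 30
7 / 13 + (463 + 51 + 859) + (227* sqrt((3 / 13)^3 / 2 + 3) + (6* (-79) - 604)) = 3842 / 13 + 227* sqrt(343434) / 338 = 689.12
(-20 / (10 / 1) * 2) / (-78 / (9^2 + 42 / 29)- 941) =0.00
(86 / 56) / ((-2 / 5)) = -215 / 56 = -3.84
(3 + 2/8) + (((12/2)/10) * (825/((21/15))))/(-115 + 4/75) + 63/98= 197189/241388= 0.82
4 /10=0.40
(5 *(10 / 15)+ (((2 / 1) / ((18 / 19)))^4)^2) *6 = 34254104222 / 14348907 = 2387.23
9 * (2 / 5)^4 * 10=288 / 125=2.30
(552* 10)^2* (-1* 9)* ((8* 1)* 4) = -8775475200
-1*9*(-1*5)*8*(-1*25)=-9000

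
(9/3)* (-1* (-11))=33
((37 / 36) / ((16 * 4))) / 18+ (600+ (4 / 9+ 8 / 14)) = 174477571 / 290304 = 601.02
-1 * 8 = -8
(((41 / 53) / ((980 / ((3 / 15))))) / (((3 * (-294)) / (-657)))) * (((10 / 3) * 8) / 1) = 5986 / 1908795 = 0.00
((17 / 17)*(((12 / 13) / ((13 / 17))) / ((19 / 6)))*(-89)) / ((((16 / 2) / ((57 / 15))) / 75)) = -204255 / 169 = -1208.61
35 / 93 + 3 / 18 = 101 / 186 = 0.54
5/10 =1/2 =0.50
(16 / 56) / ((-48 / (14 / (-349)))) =1 / 4188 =0.00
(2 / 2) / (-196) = -1 / 196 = -0.01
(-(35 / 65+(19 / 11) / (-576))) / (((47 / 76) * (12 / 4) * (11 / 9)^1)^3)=-907548585 / 19760943059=-0.05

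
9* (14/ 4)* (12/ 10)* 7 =1323/ 5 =264.60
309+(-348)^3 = -42143883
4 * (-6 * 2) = -48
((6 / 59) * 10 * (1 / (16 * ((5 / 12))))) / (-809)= -0.00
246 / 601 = 0.41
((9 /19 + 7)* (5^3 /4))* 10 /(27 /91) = 4038125 /513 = 7871.59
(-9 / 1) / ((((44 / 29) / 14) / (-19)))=1577.86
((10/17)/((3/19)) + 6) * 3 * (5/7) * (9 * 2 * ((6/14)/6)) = 22320/833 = 26.79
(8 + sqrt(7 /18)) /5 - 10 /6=-1 /15 + sqrt(14) /30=0.06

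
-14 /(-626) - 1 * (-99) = 30994 /313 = 99.02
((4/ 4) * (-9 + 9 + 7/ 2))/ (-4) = -7/ 8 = -0.88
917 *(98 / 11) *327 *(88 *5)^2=517196803200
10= 10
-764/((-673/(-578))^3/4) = -590115286912/304821217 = -1935.94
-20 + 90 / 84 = -265 / 14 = -18.93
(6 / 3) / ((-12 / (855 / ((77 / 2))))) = -3.70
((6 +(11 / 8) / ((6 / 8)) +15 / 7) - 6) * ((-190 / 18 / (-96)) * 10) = 79325 / 18144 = 4.37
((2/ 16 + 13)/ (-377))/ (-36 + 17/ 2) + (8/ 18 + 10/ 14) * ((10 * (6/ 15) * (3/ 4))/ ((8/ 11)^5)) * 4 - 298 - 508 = -526257829975/ 713416704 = -737.66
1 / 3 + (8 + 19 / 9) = 94 / 9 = 10.44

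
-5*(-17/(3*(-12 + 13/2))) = -170/33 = -5.15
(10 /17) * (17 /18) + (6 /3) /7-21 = -1270 /63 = -20.16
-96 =-96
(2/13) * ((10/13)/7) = 20/1183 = 0.02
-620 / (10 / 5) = -310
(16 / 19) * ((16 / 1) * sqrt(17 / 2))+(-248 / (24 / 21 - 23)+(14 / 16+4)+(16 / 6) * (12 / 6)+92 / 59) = 1669205 / 72216+128 * sqrt(34) / 19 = 62.40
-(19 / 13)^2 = -361 / 169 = -2.14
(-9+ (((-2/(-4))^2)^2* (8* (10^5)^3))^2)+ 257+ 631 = 250000000000000000000000000879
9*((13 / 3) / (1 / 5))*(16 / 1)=3120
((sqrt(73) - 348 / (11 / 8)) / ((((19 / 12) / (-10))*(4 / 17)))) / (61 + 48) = 1419840 / 22781 - 510*sqrt(73) / 2071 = 60.22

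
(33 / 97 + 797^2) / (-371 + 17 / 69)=-2125728057 / 1240727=-1713.29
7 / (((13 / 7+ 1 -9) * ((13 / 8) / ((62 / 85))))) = -24304 / 47515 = -0.51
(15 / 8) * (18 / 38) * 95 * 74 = 24975 / 4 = 6243.75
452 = 452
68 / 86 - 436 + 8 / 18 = -168254 / 387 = -434.76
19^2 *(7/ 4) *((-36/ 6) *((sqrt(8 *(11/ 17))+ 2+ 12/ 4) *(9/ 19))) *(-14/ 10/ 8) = 25137 *sqrt(374)/ 680+ 25137/ 16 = 2285.95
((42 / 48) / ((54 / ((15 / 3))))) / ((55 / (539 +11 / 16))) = 5495 / 6912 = 0.79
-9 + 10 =1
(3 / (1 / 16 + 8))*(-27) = -10.05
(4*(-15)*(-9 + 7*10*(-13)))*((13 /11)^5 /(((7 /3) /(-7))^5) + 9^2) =-4255653809520 /161051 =-26424261.94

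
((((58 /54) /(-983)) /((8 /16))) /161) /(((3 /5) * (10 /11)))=-0.00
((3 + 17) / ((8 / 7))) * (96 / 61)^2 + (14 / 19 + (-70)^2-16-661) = 301678291 / 70699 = 4267.08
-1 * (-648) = 648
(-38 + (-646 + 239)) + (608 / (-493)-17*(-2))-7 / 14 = -406955 / 986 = -412.73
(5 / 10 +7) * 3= 45 / 2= 22.50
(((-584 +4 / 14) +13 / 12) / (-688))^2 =2395221481 / 3339915264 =0.72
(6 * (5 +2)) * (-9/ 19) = -378/ 19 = -19.89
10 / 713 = 0.01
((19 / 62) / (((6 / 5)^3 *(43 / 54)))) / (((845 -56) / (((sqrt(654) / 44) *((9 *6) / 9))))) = 2375 *sqrt(654) / 61701904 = 0.00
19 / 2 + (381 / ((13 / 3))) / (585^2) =9.50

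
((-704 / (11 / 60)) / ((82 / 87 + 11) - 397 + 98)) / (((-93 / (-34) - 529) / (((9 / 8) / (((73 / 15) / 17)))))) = -56181600 / 562426967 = -0.10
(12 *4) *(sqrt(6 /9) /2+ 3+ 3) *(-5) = -1440 - 40 *sqrt(6) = -1537.98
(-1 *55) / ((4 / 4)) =-55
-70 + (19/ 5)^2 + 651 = 595.44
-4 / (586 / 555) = -1110 / 293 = -3.79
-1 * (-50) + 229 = 279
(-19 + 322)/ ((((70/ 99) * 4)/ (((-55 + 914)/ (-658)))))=-25767423/ 184240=-139.86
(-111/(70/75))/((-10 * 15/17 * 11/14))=1887/110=17.15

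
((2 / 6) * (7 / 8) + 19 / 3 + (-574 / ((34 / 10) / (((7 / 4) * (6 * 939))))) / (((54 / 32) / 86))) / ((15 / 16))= -69220169954 / 765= -90483882.29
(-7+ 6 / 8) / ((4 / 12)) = -75 / 4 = -18.75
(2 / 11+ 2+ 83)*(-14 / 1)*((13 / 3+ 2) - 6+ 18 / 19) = -957614 / 627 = -1527.30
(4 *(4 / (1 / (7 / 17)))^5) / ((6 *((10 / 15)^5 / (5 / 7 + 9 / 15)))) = 572552064 / 7099285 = 80.65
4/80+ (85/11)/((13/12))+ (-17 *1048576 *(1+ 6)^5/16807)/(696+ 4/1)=-2548369251/100100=-25458.23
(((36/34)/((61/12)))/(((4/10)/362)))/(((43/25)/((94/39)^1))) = 153126000/579683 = 264.15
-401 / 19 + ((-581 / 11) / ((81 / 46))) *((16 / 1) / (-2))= 3705061 / 16929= 218.86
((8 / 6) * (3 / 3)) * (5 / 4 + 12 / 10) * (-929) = -45521 / 15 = -3034.73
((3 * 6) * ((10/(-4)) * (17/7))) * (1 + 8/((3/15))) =-31365/7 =-4480.71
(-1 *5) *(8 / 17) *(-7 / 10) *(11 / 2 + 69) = 2086 / 17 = 122.71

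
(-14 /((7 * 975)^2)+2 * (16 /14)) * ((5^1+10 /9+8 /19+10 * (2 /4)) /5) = 29994116056 /5689490625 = 5.27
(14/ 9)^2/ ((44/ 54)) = 98/ 33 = 2.97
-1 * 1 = -1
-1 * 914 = -914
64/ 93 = 0.69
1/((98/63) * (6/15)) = 1.61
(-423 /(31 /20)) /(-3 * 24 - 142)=4230 /3317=1.28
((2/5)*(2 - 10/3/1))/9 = -8/135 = -0.06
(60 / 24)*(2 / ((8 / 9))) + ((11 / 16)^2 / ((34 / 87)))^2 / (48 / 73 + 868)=27030976524297 / 4804068769792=5.63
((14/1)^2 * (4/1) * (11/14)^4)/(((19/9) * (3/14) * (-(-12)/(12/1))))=87846/133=660.50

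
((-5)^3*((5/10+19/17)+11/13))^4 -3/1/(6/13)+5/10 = 343361478833741585649/38167092496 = 8996270252.17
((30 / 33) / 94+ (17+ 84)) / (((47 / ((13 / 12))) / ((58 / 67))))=9843847 / 4884099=2.02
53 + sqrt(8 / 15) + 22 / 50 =2*sqrt(30) / 15 + 1336 / 25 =54.17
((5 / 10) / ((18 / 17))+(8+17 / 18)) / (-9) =-113 / 108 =-1.05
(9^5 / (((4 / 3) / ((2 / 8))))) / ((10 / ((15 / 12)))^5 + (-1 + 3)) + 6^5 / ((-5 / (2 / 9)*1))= -36205569 / 104864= -345.26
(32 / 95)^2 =1024 / 9025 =0.11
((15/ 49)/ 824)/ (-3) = -5/ 40376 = -0.00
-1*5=-5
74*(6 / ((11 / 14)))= 565.09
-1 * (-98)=98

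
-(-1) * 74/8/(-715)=-37/2860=-0.01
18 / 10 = 9 / 5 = 1.80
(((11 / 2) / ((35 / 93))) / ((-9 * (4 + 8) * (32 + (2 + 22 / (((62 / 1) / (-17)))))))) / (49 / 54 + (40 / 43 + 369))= -454553 / 34839499100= -0.00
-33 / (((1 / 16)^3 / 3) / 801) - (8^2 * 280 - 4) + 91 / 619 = -201067677689 / 619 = -324826619.85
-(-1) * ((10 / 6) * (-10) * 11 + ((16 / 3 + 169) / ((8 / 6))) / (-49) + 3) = -107605 / 588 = -183.00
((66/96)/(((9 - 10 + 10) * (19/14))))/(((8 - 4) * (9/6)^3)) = 77/18468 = 0.00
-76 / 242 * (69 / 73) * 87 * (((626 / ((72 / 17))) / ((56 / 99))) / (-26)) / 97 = 606897297 / 226818592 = 2.68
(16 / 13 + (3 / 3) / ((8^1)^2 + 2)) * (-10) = -5345 / 429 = -12.46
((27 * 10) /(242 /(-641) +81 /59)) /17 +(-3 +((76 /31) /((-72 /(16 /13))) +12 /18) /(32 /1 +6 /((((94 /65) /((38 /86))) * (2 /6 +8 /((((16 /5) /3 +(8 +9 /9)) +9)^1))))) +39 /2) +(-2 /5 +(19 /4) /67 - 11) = 77807288577988927247 /3679588463895098820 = 21.15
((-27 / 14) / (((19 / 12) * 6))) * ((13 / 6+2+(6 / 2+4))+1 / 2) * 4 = -180 / 19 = -9.47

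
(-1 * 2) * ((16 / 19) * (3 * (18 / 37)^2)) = -31104 / 26011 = -1.20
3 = 3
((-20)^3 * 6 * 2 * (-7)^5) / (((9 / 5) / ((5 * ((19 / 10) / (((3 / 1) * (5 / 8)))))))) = 40874624000 / 9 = 4541624888.89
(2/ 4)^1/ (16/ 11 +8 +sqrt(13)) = 44/ 711 - 121 * sqrt(13)/ 18486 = 0.04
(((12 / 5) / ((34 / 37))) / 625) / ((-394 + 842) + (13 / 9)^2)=0.00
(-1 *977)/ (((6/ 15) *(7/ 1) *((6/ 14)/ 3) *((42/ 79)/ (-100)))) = 9647875/ 21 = 459422.62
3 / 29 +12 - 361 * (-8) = 84103 / 29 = 2900.10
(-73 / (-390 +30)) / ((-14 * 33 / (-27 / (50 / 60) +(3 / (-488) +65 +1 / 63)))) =-365931991 / 25566710400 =-0.01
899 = 899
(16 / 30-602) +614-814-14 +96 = -10792 / 15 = -719.47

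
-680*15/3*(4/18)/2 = -377.78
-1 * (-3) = 3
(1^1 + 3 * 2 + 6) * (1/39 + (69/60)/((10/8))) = 922/75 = 12.29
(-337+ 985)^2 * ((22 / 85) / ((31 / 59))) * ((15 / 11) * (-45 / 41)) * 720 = -4816130918400 / 21607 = -222896788.93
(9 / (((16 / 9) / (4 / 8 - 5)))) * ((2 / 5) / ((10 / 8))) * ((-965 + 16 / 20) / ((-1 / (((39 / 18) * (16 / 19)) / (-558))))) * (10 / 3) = 1128114 / 14725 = 76.61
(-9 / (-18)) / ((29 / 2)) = 1 / 29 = 0.03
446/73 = 6.11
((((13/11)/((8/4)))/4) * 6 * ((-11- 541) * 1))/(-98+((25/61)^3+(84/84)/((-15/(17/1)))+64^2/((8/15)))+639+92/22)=-18324176130/308008531733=-0.06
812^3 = 535387328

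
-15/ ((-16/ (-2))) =-15/ 8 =-1.88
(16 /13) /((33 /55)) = 80 /39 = 2.05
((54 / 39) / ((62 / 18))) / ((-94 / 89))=-7209 / 18941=-0.38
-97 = -97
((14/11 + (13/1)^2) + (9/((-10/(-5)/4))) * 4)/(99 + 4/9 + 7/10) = 2.42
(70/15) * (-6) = -28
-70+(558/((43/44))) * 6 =144302/43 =3355.86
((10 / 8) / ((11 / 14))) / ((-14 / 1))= -5 / 44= -0.11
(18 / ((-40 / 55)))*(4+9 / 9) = -495 / 4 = -123.75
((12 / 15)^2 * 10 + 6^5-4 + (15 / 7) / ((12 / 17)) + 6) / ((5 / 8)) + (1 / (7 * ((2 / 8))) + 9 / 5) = 2180897 / 175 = 12462.27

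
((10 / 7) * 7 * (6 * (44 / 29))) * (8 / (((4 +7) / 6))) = 11520 / 29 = 397.24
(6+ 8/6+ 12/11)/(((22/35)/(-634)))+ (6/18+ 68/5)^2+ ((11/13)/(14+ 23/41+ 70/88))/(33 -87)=-244223267844583/29414352825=-8302.86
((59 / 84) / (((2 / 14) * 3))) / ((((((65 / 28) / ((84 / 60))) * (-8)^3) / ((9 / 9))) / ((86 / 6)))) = -124313 / 4492800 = -0.03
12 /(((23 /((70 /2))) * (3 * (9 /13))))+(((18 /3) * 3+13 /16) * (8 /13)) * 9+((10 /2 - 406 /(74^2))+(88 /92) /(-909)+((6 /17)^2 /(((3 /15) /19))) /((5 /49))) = 2794409825594 /11947962559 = 233.88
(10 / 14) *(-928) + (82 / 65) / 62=-9349313 / 14105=-662.84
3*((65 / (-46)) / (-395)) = 39 / 3634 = 0.01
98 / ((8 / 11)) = 539 / 4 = 134.75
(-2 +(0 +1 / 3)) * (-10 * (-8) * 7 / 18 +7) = -1715 / 27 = -63.52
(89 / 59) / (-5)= -89 / 295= -0.30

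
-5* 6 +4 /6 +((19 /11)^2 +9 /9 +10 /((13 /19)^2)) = -244708 /61347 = -3.99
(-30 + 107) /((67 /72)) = 5544 /67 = 82.75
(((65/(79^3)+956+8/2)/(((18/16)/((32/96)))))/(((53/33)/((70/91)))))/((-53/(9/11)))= -37865400400/18004305163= -2.10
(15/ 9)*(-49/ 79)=-245/ 237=-1.03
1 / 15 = 0.07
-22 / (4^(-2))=-352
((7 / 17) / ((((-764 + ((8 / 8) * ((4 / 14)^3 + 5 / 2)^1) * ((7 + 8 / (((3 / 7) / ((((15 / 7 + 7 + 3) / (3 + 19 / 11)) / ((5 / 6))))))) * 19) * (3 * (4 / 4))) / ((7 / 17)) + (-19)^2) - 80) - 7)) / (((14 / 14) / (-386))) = -168675052 / 22245607737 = -0.01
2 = 2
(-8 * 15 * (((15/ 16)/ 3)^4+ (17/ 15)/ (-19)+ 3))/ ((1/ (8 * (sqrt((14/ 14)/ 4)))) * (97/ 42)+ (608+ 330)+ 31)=-1157043153/ 3169168384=-0.37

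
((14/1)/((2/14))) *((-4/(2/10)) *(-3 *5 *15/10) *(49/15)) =144060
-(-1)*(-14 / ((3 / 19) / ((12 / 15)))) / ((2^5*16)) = -133 / 960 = -0.14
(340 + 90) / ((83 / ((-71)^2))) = 2167630 / 83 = 26116.02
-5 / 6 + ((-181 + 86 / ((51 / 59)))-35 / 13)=-112757 / 1326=-85.04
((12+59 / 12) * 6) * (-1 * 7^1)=-1421 / 2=-710.50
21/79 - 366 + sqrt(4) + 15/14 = -401105/1106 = -362.66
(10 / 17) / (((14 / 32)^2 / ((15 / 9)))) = 12800 / 2499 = 5.12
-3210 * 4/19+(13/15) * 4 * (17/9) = -1716604/2565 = -669.24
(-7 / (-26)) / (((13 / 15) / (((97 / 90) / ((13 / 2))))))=679 / 13182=0.05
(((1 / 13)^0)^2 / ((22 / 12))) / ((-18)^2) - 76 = -45143 / 594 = -76.00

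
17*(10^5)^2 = 170000000000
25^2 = 625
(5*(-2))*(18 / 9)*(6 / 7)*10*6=-7200 / 7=-1028.57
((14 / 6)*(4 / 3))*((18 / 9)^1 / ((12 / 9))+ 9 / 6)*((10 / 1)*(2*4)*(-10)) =-22400 / 3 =-7466.67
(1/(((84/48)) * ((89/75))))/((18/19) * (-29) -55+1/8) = -45600/7798091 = -0.01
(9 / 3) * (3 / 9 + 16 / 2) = 25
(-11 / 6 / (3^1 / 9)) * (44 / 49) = -4.94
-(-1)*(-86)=-86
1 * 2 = 2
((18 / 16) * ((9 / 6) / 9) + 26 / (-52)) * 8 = -5 / 2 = -2.50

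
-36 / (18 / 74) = -148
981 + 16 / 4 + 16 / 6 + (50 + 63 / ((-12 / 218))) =-641 / 6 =-106.83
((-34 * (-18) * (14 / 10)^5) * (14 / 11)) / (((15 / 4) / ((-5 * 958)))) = -183939034944 / 34375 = -5350953.74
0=0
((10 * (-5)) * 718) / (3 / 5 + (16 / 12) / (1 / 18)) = -179500 / 123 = -1459.35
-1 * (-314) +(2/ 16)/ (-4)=10047/ 32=313.97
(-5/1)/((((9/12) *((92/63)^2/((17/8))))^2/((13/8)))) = -32879930265/2292457472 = -14.34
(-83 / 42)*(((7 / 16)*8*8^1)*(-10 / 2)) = 830 / 3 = 276.67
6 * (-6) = -36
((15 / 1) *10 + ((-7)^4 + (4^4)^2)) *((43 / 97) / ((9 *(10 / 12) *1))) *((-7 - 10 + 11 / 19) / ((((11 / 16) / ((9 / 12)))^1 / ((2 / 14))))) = -10298.91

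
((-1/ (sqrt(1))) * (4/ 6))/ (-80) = 1/ 120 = 0.01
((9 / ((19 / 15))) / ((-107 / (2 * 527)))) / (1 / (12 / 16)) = -52.49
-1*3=-3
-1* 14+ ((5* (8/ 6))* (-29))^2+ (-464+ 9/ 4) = 1328473/ 36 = 36902.03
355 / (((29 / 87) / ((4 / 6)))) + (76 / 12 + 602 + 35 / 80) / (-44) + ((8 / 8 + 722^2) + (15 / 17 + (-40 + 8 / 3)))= 521944.71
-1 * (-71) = 71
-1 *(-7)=7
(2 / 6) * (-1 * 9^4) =-2187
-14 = -14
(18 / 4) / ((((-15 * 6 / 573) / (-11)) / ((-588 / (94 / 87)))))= -80609067 / 470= -171508.65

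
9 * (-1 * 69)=-621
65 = 65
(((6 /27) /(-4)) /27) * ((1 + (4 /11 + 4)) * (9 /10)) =-0.01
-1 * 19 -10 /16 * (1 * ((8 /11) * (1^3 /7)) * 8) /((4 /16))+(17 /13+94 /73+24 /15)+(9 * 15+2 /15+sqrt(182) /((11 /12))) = 12 * sqrt(182) /11+129614083 /1096095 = 132.97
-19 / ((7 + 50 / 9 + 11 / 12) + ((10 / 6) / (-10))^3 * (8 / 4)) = -1026 / 727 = -1.41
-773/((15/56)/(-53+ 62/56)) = 2246338/15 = 149755.87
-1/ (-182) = 1/ 182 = 0.01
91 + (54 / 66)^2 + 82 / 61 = 686534 / 7381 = 93.01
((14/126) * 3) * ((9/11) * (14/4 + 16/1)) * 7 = 819/22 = 37.23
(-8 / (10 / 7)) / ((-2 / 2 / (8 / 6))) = 112 / 15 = 7.47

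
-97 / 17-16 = -21.71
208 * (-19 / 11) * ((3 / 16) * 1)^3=-6669 / 2816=-2.37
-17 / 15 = -1.13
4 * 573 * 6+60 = 13812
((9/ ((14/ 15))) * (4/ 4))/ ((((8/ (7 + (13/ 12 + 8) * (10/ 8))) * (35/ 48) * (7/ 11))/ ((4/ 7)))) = 261657/ 9604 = 27.24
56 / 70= 4 / 5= 0.80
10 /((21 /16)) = 160 /21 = 7.62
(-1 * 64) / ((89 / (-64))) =4096 / 89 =46.02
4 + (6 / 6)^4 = 5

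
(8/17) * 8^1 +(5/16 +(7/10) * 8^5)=31200681/1360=22941.68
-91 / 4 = -22.75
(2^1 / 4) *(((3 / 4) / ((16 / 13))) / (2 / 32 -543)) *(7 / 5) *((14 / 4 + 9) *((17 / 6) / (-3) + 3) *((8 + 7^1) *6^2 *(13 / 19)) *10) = -7034625 / 94316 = -74.59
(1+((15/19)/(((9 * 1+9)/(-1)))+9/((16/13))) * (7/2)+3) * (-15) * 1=-268495/608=-441.60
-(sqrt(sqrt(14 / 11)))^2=-sqrt(154) / 11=-1.13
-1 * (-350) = 350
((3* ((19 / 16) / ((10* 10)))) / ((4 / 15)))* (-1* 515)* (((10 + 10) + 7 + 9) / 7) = -158517 / 448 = -353.83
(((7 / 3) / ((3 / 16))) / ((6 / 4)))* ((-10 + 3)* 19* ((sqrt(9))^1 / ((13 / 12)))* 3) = -119168 / 13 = -9166.77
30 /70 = 3 /7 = 0.43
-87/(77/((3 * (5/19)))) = -1305/1463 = -0.89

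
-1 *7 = -7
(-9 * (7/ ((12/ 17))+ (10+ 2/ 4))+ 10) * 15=-10425/ 4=-2606.25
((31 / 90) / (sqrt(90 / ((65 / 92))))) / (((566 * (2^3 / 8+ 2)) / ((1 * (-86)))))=-0.00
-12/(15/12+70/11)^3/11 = -92928/37595375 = -0.00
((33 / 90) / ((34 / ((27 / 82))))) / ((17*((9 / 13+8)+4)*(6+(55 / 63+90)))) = 2457 / 14462889400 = 0.00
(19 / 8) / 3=19 / 24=0.79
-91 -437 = -528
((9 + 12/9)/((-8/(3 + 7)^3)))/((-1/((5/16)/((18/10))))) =96875/432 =224.25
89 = 89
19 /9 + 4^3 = 66.11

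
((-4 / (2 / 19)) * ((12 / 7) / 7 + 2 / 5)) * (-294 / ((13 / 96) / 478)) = 1653069312 / 65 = 25431835.57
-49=-49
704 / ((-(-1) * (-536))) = -88 / 67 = -1.31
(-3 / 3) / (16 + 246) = -1 / 262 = -0.00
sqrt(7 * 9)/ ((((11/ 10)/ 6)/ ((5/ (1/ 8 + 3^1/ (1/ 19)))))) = 7200 * sqrt(7)/ 5027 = 3.79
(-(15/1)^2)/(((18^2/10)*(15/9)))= -25/6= -4.17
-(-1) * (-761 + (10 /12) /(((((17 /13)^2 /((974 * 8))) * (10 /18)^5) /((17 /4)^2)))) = 1619018699 /1250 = 1295214.96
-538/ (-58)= 269/ 29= 9.28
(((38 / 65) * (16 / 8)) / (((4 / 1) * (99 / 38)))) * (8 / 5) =5776 / 32175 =0.18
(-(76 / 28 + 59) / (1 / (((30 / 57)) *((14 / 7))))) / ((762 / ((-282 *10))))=4060800 / 16891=240.41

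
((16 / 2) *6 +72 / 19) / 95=984 / 1805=0.55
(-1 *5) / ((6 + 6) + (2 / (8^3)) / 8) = -10240 / 24577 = -0.42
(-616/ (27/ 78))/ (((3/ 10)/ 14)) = -83045.93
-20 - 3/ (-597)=-3979/ 199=-19.99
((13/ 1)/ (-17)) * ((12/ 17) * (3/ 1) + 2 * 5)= -2678/ 289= -9.27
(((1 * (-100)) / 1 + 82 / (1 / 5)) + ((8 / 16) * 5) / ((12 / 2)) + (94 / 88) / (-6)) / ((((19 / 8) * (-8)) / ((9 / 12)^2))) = -245709 / 26752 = -9.18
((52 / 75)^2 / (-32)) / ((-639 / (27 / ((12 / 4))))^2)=-169 / 56711250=-0.00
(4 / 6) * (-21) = -14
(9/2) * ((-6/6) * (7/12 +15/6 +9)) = -435/8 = -54.38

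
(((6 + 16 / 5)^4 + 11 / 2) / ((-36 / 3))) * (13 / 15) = -116503231 / 225000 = -517.79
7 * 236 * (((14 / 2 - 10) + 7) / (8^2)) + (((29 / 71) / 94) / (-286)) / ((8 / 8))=103.25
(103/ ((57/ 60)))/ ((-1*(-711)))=2060/ 13509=0.15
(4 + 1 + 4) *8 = 72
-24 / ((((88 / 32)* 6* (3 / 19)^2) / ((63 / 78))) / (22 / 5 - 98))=242592 / 55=4410.76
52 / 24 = 13 / 6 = 2.17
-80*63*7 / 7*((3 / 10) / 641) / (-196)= 54 / 4487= 0.01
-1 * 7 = -7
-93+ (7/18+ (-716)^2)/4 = 9221119/72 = 128071.10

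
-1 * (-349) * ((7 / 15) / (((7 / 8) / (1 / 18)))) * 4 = 5584 / 135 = 41.36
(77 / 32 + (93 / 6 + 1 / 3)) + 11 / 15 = 18.97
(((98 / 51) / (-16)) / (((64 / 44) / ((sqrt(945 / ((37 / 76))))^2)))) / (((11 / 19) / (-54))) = 150444945 / 10064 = 14948.82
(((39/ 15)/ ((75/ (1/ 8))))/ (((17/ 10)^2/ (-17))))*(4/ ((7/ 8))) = -208/ 1785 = -0.12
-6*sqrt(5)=-13.42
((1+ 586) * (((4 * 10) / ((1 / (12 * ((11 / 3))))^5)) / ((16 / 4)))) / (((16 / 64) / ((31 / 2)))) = 60019610562560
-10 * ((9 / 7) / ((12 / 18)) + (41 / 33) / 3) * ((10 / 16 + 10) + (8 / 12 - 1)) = -4010045 / 16632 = -241.10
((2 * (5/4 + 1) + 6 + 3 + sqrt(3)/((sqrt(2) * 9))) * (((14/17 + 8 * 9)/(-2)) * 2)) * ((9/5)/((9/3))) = -50139/85 - 619 * sqrt(6)/255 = -595.82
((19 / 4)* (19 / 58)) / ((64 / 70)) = 12635 / 7424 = 1.70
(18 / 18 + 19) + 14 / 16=167 / 8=20.88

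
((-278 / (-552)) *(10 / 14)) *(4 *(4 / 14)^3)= 5560 / 165669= 0.03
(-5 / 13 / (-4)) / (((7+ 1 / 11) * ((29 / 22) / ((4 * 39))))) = 605 / 377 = 1.60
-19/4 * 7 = -133/4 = -33.25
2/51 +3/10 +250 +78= 167453/510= 328.34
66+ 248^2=61570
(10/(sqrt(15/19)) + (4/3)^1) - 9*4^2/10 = -196/15 + 2*sqrt(285)/3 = -1.81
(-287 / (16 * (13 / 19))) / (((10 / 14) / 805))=-6145531 / 208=-29545.82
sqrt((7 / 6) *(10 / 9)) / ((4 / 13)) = 13 *sqrt(105) / 36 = 3.70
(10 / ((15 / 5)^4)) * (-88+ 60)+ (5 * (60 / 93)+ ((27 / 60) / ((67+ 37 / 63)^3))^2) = -1382680784901126518667617281 / 5986054225721828217867033600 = -0.23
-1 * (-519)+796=1315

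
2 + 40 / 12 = 5.33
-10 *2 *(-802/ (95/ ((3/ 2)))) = 4812/ 19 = 253.26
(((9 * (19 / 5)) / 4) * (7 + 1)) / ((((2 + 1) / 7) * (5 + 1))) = 133 / 5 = 26.60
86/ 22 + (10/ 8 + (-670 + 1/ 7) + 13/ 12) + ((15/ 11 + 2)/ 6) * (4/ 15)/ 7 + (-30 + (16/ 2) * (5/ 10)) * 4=-2659711/ 3465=-767.59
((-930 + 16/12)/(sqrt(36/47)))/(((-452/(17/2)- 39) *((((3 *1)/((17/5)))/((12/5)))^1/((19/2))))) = 15297926 *sqrt(47)/352575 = 297.46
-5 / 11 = -0.45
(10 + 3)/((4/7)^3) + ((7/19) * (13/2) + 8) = 97361/1216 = 80.07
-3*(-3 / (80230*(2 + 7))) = 1 / 80230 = 0.00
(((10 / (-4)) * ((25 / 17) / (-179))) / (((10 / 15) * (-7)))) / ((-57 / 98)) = 875 / 115634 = 0.01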